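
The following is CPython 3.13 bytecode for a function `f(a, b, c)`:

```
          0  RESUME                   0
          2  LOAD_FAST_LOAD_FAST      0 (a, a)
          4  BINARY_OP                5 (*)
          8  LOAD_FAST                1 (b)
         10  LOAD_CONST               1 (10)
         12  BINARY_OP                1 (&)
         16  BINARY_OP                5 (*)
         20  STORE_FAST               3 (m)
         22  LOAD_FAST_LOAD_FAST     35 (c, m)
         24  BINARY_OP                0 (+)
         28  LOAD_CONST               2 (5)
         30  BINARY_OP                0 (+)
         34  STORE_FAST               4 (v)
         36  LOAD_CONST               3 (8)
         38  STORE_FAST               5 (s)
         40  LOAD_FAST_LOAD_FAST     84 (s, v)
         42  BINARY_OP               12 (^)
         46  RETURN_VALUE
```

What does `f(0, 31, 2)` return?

15

LOAD_FAST_LOAD_FAST a,a → push 0,0. Stack: [0, 0]
BINARY_OP * → 0 * 0 = 0. Stack: [0]
LOAD_FAST b → push 31. Stack: [0, 31]
LOAD_CONST → push 10. Stack: [0, 31, 10]
BINARY_OP & → 31 & 10 = 10. Stack: [0, 10]
BINARY_OP * → 0 * 10 = 0. Stack: [0]
STORE_FAST m → m=0. Stack: []
LOAD_FAST_LOAD_FAST c,m → push 2,0. Stack: [2, 0]
BINARY_OP + → 2 + 0 = 2. Stack: [2]
LOAD_CONST → push 5. Stack: [2, 5]
BINARY_OP + → 2 + 5 = 7. Stack: [7]
STORE_FAST v → v=7. Stack: []
LOAD_CONST → push 8. Stack: [8]
STORE_FAST s → s=8. Stack: []
LOAD_FAST_LOAD_FAST s,v → push 8,7. Stack: [8, 7]
BINARY_OP ^ → 8 ^ 7 = 15. Stack: [15]
RETURN_VALUE → return 15.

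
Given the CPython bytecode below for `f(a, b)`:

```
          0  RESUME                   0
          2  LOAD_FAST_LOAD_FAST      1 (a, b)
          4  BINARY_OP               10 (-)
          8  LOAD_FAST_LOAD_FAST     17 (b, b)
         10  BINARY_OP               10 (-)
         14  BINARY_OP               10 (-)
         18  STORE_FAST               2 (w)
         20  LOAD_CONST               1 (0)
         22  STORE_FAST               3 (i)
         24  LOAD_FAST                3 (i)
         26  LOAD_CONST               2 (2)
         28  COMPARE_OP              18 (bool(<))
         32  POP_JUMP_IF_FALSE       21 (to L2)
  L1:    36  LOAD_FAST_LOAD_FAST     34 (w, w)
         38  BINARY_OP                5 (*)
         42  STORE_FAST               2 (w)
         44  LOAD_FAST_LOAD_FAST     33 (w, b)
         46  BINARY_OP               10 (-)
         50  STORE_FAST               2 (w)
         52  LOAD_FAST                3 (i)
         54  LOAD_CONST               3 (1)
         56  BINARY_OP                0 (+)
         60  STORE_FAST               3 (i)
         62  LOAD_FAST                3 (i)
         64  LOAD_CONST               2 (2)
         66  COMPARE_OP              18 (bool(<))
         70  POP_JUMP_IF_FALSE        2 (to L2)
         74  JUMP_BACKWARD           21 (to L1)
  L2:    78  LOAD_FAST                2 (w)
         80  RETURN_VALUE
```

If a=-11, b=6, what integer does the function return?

LOAD_FAST_LOAD_FAST a,b → push -11,6. Stack: [-11, 6]
BINARY_OP - → -11 - 6 = -17. Stack: [-17]
LOAD_FAST_LOAD_FAST b,b → push 6,6. Stack: [-17, 6, 6]
BINARY_OP - → 6 - 6 = 0. Stack: [-17, 0]
BINARY_OP - → -17 - 0 = -17. Stack: [-17]
STORE_FAST w → w=-17. Stack: []
LOAD_CONST → push 0. Stack: [0]
STORE_FAST i → i=0. Stack: []
LOAD_FAST i → push 0. Stack: [0]
LOAD_CONST → push 2. Stack: [0, 2]
COMPARE_OP bool(<) → 0 vs 2 = True. Stack: [True]
POP_JUMP_IF_FALSE → pop True; no jump. Stack: []
LOAD_FAST_LOAD_FAST w,w → push -17,-17. Stack: [-17, -17]
BINARY_OP * → -17 * -17 = 289. Stack: [289]
STORE_FAST w → w=289. Stack: []
LOAD_FAST_LOAD_FAST w,b → push 289,6. Stack: [289, 6]
BINARY_OP - → 289 - 6 = 283. Stack: [283]
STORE_FAST w → w=283. Stack: []
LOAD_FAST i → push 0. Stack: [0]
LOAD_CONST → push 1. Stack: [0, 1]
BINARY_OP + → 0 + 1 = 1. Stack: [1]
STORE_FAST i → i=1. Stack: []
LOAD_FAST i → push 1. Stack: [1]
LOAD_CONST → push 2. Stack: [1, 2]
COMPARE_OP bool(<) → 1 vs 2 = True. Stack: [True]
POP_JUMP_IF_FALSE → pop True; no jump. Stack: []
LOAD_FAST_LOAD_FAST w,w → push 283,283. Stack: [283, 283]
BINARY_OP * → 283 * 283 = 80089. Stack: [80089]
STORE_FAST w → w=80089. Stack: []
LOAD_FAST_LOAD_FAST w,b → push 80089,6. Stack: [80089, 6]
BINARY_OP - → 80089 - 6 = 80083. Stack: [80083]
STORE_FAST w → w=80083. Stack: []
LOAD_FAST i → push 1. Stack: [1]
LOAD_CONST → push 1. Stack: [1, 1]
BINARY_OP + → 1 + 1 = 2. Stack: [2]
STORE_FAST i → i=2. Stack: []
LOAD_FAST i → push 2. Stack: [2]
LOAD_CONST → push 2. Stack: [2, 2]
COMPARE_OP bool(<) → 2 vs 2 = False. Stack: [False]
POP_JUMP_IF_FALSE → pop False; jump. Stack: []
LOAD_FAST w → push 80083. Stack: [80083]
RETURN_VALUE → return 80083.

80083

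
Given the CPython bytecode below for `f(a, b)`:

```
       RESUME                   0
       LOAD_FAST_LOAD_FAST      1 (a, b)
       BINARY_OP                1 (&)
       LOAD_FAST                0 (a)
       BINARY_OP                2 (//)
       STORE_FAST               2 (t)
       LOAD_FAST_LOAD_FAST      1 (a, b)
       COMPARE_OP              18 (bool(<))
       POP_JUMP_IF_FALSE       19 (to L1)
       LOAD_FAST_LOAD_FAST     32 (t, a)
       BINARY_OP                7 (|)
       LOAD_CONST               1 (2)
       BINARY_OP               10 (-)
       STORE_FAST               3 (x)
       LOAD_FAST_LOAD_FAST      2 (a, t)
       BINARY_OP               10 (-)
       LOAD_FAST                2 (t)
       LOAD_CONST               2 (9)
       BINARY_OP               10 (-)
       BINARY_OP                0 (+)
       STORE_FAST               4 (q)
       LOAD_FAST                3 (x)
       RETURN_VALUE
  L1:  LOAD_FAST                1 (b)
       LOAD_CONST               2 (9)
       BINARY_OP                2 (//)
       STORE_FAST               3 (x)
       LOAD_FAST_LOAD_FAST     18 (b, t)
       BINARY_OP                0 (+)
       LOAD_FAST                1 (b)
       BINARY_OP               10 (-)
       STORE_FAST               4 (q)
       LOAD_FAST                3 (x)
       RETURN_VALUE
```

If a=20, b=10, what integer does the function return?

LOAD_FAST_LOAD_FAST a,b → push 20,10. Stack: [20, 10]
BINARY_OP & → 20 & 10 = 0. Stack: [0]
LOAD_FAST a → push 20. Stack: [0, 20]
BINARY_OP // → 0 // 20 = 0. Stack: [0]
STORE_FAST t → t=0. Stack: []
LOAD_FAST_LOAD_FAST a,b → push 20,10. Stack: [20, 10]
COMPARE_OP bool(<) → 20 vs 10 = False. Stack: [False]
POP_JUMP_IF_FALSE → pop False; jump. Stack: []
LOAD_FAST b → push 10. Stack: [10]
LOAD_CONST → push 9. Stack: [10, 9]
BINARY_OP // → 10 // 9 = 1. Stack: [1]
STORE_FAST x → x=1. Stack: []
LOAD_FAST_LOAD_FAST b,t → push 10,0. Stack: [10, 0]
BINARY_OP + → 10 + 0 = 10. Stack: [10]
LOAD_FAST b → push 10. Stack: [10, 10]
BINARY_OP - → 10 - 10 = 0. Stack: [0]
STORE_FAST q → q=0. Stack: []
LOAD_FAST x → push 1. Stack: [1]
RETURN_VALUE → return 1.

1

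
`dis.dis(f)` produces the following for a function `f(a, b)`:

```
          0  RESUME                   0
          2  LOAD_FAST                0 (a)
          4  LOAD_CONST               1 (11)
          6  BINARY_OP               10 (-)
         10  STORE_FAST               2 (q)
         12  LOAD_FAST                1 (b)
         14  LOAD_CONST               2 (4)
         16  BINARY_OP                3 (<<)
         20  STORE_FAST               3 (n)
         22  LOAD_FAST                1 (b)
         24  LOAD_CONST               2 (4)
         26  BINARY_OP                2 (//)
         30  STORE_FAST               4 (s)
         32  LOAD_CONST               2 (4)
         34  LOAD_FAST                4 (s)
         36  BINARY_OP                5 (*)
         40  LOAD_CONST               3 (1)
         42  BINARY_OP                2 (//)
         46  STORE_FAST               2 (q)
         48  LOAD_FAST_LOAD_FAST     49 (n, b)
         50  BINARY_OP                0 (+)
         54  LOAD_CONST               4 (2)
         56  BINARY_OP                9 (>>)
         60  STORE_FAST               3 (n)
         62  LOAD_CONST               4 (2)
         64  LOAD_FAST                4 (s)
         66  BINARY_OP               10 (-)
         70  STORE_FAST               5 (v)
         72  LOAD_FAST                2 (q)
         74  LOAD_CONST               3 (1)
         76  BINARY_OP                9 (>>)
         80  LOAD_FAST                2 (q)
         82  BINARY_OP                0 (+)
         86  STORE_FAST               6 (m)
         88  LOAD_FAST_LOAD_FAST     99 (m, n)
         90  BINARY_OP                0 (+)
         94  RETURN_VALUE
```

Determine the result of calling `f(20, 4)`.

LOAD_FAST a → push 20. Stack: [20]
LOAD_CONST → push 11. Stack: [20, 11]
BINARY_OP - → 20 - 11 = 9. Stack: [9]
STORE_FAST q → q=9. Stack: []
LOAD_FAST b → push 4. Stack: [4]
LOAD_CONST → push 4. Stack: [4, 4]
BINARY_OP << → 4 << 4 = 64. Stack: [64]
STORE_FAST n → n=64. Stack: []
LOAD_FAST b → push 4. Stack: [4]
LOAD_CONST → push 4. Stack: [4, 4]
BINARY_OP // → 4 // 4 = 1. Stack: [1]
STORE_FAST s → s=1. Stack: []
LOAD_CONST → push 4. Stack: [4]
LOAD_FAST s → push 1. Stack: [4, 1]
BINARY_OP * → 4 * 1 = 4. Stack: [4]
LOAD_CONST → push 1. Stack: [4, 1]
BINARY_OP // → 4 // 1 = 4. Stack: [4]
STORE_FAST q → q=4. Stack: []
LOAD_FAST_LOAD_FAST n,b → push 64,4. Stack: [64, 4]
BINARY_OP + → 64 + 4 = 68. Stack: [68]
LOAD_CONST → push 2. Stack: [68, 2]
BINARY_OP >> → 68 >> 2 = 17. Stack: [17]
STORE_FAST n → n=17. Stack: []
LOAD_CONST → push 2. Stack: [2]
LOAD_FAST s → push 1. Stack: [2, 1]
BINARY_OP - → 2 - 1 = 1. Stack: [1]
STORE_FAST v → v=1. Stack: []
LOAD_FAST q → push 4. Stack: [4]
LOAD_CONST → push 1. Stack: [4, 1]
BINARY_OP >> → 4 >> 1 = 2. Stack: [2]
LOAD_FAST q → push 4. Stack: [2, 4]
BINARY_OP + → 2 + 4 = 6. Stack: [6]
STORE_FAST m → m=6. Stack: []
LOAD_FAST_LOAD_FAST m,n → push 6,17. Stack: [6, 17]
BINARY_OP + → 6 + 17 = 23. Stack: [23]
RETURN_VALUE → return 23.

23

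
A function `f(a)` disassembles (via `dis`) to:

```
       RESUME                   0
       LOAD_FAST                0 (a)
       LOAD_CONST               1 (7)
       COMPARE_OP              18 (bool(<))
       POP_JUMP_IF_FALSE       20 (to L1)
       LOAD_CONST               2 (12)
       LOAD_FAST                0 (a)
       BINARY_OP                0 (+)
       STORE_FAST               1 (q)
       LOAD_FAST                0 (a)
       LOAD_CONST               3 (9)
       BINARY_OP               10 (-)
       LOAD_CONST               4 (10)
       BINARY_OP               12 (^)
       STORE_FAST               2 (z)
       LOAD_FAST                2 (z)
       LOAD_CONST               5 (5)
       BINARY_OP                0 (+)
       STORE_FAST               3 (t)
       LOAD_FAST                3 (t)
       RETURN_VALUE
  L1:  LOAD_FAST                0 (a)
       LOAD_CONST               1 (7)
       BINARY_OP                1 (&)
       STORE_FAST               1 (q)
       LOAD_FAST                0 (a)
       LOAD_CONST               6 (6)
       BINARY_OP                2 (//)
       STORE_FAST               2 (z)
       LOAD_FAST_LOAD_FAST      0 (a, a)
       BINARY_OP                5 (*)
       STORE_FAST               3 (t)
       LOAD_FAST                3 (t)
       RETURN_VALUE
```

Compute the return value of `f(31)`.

LOAD_FAST a → push 31. Stack: [31]
LOAD_CONST → push 7. Stack: [31, 7]
COMPARE_OP bool(<) → 31 vs 7 = False. Stack: [False]
POP_JUMP_IF_FALSE → pop False; jump. Stack: []
LOAD_FAST a → push 31. Stack: [31]
LOAD_CONST → push 7. Stack: [31, 7]
BINARY_OP & → 31 & 7 = 7. Stack: [7]
STORE_FAST q → q=7. Stack: []
LOAD_FAST a → push 31. Stack: [31]
LOAD_CONST → push 6. Stack: [31, 6]
BINARY_OP // → 31 // 6 = 5. Stack: [5]
STORE_FAST z → z=5. Stack: []
LOAD_FAST_LOAD_FAST a,a → push 31,31. Stack: [31, 31]
BINARY_OP * → 31 * 31 = 961. Stack: [961]
STORE_FAST t → t=961. Stack: []
LOAD_FAST t → push 961. Stack: [961]
RETURN_VALUE → return 961.

961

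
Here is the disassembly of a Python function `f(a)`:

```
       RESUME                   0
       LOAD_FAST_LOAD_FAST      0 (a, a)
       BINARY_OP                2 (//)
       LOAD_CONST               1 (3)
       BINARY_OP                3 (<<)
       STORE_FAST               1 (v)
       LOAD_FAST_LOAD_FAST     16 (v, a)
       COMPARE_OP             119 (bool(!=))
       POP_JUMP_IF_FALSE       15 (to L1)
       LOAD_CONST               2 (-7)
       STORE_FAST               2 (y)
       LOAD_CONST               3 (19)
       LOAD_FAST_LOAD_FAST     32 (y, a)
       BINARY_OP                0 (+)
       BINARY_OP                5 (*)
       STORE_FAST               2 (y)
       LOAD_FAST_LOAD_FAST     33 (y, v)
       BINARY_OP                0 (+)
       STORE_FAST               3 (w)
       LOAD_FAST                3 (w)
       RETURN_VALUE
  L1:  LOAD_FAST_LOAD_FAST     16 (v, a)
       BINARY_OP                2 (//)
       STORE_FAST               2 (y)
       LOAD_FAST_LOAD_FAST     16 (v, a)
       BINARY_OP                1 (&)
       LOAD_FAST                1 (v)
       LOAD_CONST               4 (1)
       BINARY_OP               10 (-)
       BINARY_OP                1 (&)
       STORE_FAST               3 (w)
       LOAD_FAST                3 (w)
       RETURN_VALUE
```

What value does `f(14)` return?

LOAD_FAST_LOAD_FAST a,a → push 14,14. Stack: [14, 14]
BINARY_OP // → 14 // 14 = 1. Stack: [1]
LOAD_CONST → push 3. Stack: [1, 3]
BINARY_OP << → 1 << 3 = 8. Stack: [8]
STORE_FAST v → v=8. Stack: []
LOAD_FAST_LOAD_FAST v,a → push 8,14. Stack: [8, 14]
COMPARE_OP bool(!=) → 8 vs 14 = True. Stack: [True]
POP_JUMP_IF_FALSE → pop True; no jump. Stack: []
LOAD_CONST → push -7. Stack: [-7]
STORE_FAST y → y=-7. Stack: []
LOAD_CONST → push 19. Stack: [19]
LOAD_FAST_LOAD_FAST y,a → push -7,14. Stack: [19, -7, 14]
BINARY_OP + → -7 + 14 = 7. Stack: [19, 7]
BINARY_OP * → 19 * 7 = 133. Stack: [133]
STORE_FAST y → y=133. Stack: []
LOAD_FAST_LOAD_FAST y,v → push 133,8. Stack: [133, 8]
BINARY_OP + → 133 + 8 = 141. Stack: [141]
STORE_FAST w → w=141. Stack: []
LOAD_FAST w → push 141. Stack: [141]
RETURN_VALUE → return 141.

141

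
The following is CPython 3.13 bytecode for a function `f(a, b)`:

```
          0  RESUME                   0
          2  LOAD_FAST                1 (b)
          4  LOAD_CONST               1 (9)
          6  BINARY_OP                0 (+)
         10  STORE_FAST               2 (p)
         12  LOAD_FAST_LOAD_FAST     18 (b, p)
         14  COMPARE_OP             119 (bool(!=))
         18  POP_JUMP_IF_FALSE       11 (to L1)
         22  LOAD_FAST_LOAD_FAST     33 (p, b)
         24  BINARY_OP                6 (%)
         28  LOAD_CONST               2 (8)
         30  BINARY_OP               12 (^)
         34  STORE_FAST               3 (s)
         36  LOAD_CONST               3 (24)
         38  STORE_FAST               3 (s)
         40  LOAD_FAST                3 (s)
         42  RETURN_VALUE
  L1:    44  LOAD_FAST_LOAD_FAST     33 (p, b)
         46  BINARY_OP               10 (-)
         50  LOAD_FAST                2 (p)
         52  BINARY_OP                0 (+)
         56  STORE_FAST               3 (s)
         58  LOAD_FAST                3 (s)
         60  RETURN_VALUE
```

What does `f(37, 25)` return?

LOAD_FAST b → push 25. Stack: [25]
LOAD_CONST → push 9. Stack: [25, 9]
BINARY_OP + → 25 + 9 = 34. Stack: [34]
STORE_FAST p → p=34. Stack: []
LOAD_FAST_LOAD_FAST b,p → push 25,34. Stack: [25, 34]
COMPARE_OP bool(!=) → 25 vs 34 = True. Stack: [True]
POP_JUMP_IF_FALSE → pop True; no jump. Stack: []
LOAD_FAST_LOAD_FAST p,b → push 34,25. Stack: [34, 25]
BINARY_OP % → 34 % 25 = 9. Stack: [9]
LOAD_CONST → push 8. Stack: [9, 8]
BINARY_OP ^ → 9 ^ 8 = 1. Stack: [1]
STORE_FAST s → s=1. Stack: []
LOAD_CONST → push 24. Stack: [24]
STORE_FAST s → s=24. Stack: []
LOAD_FAST s → push 24. Stack: [24]
RETURN_VALUE → return 24.

24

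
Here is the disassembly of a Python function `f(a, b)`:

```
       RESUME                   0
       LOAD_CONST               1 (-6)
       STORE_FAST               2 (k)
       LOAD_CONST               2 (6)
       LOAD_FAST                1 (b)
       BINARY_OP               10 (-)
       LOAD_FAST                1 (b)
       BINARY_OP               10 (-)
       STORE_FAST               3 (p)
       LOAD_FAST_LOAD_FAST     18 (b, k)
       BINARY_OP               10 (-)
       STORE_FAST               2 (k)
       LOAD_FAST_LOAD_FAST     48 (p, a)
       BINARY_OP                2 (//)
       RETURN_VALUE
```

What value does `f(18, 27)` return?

LOAD_CONST → push -6. Stack: [-6]
STORE_FAST k → k=-6. Stack: []
LOAD_CONST → push 6. Stack: [6]
LOAD_FAST b → push 27. Stack: [6, 27]
BINARY_OP - → 6 - 27 = -21. Stack: [-21]
LOAD_FAST b → push 27. Stack: [-21, 27]
BINARY_OP - → -21 - 27 = -48. Stack: [-48]
STORE_FAST p → p=-48. Stack: []
LOAD_FAST_LOAD_FAST b,k → push 27,-6. Stack: [27, -6]
BINARY_OP - → 27 - -6 = 33. Stack: [33]
STORE_FAST k → k=33. Stack: []
LOAD_FAST_LOAD_FAST p,a → push -48,18. Stack: [-48, 18]
BINARY_OP // → -48 // 18 = -3. Stack: [-3]
RETURN_VALUE → return -3.

-3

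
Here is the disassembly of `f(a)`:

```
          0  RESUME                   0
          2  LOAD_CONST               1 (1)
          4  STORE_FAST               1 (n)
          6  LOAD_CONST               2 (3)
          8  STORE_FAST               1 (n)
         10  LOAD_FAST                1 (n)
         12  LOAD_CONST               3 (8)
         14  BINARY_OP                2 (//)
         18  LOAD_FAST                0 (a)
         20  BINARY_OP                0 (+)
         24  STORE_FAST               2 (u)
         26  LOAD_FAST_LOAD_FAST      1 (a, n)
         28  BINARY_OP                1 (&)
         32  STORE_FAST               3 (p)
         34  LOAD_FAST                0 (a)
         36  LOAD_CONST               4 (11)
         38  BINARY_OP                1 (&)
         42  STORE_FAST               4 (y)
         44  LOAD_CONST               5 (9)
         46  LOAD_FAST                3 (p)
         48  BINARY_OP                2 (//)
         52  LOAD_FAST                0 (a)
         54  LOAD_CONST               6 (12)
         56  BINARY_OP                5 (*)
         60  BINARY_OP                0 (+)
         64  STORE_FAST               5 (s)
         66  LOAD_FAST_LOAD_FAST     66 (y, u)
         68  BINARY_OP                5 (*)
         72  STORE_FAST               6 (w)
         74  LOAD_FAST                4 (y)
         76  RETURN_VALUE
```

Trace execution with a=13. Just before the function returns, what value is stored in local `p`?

LOAD_CONST → push 1. Stack: [1]
STORE_FAST n → n=1. Stack: []
LOAD_CONST → push 3. Stack: [3]
STORE_FAST n → n=3. Stack: []
LOAD_FAST n → push 3. Stack: [3]
LOAD_CONST → push 8. Stack: [3, 8]
BINARY_OP // → 3 // 8 = 0. Stack: [0]
LOAD_FAST a → push 13. Stack: [0, 13]
BINARY_OP + → 0 + 13 = 13. Stack: [13]
STORE_FAST u → u=13. Stack: []
LOAD_FAST_LOAD_FAST a,n → push 13,3. Stack: [13, 3]
BINARY_OP & → 13 & 3 = 1. Stack: [1]
STORE_FAST p → p=1. Stack: []
LOAD_FAST a → push 13. Stack: [13]
LOAD_CONST → push 11. Stack: [13, 11]
BINARY_OP & → 13 & 11 = 9. Stack: [9]
STORE_FAST y → y=9. Stack: []
LOAD_CONST → push 9. Stack: [9]
LOAD_FAST p → push 1. Stack: [9, 1]
BINARY_OP // → 9 // 1 = 9. Stack: [9]
LOAD_FAST a → push 13. Stack: [9, 13]
LOAD_CONST → push 12. Stack: [9, 13, 12]
BINARY_OP * → 13 * 12 = 156. Stack: [9, 156]
BINARY_OP + → 9 + 156 = 165. Stack: [165]
STORE_FAST s → s=165. Stack: []
LOAD_FAST_LOAD_FAST y,u → push 9,13. Stack: [9, 13]
BINARY_OP * → 9 * 13 = 117. Stack: [117]
STORE_FAST w → w=117. Stack: []
LOAD_FAST y → push 9. Stack: [9]
RETURN_VALUE → return 9.

1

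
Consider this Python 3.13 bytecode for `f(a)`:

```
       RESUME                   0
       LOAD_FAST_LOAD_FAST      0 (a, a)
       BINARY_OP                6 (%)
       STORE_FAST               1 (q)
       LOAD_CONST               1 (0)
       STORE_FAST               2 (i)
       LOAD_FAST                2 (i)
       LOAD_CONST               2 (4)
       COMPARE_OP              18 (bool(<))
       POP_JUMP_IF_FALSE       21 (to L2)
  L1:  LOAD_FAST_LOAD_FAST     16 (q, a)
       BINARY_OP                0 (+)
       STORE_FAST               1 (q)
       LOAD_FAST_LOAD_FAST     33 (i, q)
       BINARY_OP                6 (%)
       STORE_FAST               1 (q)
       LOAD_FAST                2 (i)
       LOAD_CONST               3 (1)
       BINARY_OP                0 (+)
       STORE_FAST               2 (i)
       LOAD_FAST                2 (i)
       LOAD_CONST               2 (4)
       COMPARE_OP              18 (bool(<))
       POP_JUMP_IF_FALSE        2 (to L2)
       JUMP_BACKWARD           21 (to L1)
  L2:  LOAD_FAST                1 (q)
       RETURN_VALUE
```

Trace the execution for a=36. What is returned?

LOAD_FAST_LOAD_FAST a,a → push 36,36
BINARY_OP % → 36 % 36 = 0
STORE_FAST q → q=0
LOAD_CONST → push 0
STORE_FAST i → i=0
LOAD_FAST i → push 0
LOAD_CONST → push 4
COMPARE_OP bool(<) → 0 vs 4 = True
POP_JUMP_IF_FALSE → pop True; no jump
LOAD_FAST_LOAD_FAST q,a → push 0,36
BINARY_OP + → 0 + 36 = 36
STORE_FAST q → q=36
LOAD_FAST_LOAD_FAST i,q → push 0,36
BINARY_OP % → 0 % 36 = 0
STORE_FAST q → q=0
LOAD_FAST i → push 0
LOAD_CONST → push 1
BINARY_OP + → 0 + 1 = 1
STORE_FAST i → i=1
LOAD_FAST i → push 1
LOAD_CONST → push 4
COMPARE_OP bool(<) → 1 vs 4 = True
POP_JUMP_IF_FALSE → pop True; no jump
LOAD_FAST_LOAD_FAST q,a → push 0,36
BINARY_OP + → 0 + 36 = 36
STORE_FAST q → q=36
LOAD_FAST_LOAD_FAST i,q → push 1,36
BINARY_OP % → 1 % 36 = 1
STORE_FAST q → q=1
LOAD_FAST i → push 1
LOAD_CONST → push 1
BINARY_OP + → 1 + 1 = 2
STORE_FAST i → i=2
LOAD_FAST i → push 2
LOAD_CONST → push 4
COMPARE_OP bool(<) → 2 vs 4 = True
POP_JUMP_IF_FALSE → pop True; no jump
LOAD_FAST_LOAD_FAST q,a → push 1,36
BINARY_OP + → 1 + 36 = 37
STORE_FAST q → q=37
LOAD_FAST_LOAD_FAST i,q → push 2,37
BINARY_OP % → 2 % 37 = 2
STORE_FAST q → q=2
LOAD_FAST i → push 2
LOAD_CONST → push 1
BINARY_OP + → 2 + 1 = 3
STORE_FAST i → i=3
LOAD_FAST i → push 3
LOAD_CONST → push 4
COMPARE_OP bool(<) → 3 vs 4 = True
POP_JUMP_IF_FALSE → pop True; no jump
LOAD_FAST_LOAD_FAST q,a → push 2,36
BINARY_OP + → 2 + 36 = 38
STORE_FAST q → q=38
LOAD_FAST_LOAD_FAST i,q → push 3,38
BINARY_OP % → 3 % 38 = 3
STORE_FAST q → q=3
LOAD_FAST i → push 3
LOAD_CONST → push 1
BINARY_OP + → 3 + 1 = 4
STORE_FAST i → i=4
LOAD_FAST i → push 4
LOAD_CONST → push 4
COMPARE_OP bool(<) → 4 vs 4 = False
POP_JUMP_IF_FALSE → pop False; jump
LOAD_FAST q → push 3
RETURN_VALUE → return 3.

3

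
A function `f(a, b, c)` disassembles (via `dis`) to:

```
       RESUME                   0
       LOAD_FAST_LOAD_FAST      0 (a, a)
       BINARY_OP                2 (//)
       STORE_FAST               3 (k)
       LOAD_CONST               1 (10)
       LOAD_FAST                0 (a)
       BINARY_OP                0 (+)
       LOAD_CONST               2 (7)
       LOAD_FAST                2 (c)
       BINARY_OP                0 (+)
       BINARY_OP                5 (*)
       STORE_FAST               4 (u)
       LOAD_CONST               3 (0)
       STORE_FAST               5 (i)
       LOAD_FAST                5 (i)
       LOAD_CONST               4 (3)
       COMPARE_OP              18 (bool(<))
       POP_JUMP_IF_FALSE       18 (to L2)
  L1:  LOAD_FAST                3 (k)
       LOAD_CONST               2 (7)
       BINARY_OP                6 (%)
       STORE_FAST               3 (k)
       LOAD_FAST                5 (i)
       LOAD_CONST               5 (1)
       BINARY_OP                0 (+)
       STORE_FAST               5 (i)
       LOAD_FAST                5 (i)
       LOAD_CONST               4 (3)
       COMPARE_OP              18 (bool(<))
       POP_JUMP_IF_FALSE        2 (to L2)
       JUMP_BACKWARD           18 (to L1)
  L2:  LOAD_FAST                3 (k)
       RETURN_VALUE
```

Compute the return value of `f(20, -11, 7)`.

LOAD_FAST_LOAD_FAST a,a → push 20,20. Stack: [20, 20]
BINARY_OP // → 20 // 20 = 1. Stack: [1]
STORE_FAST k → k=1. Stack: []
LOAD_CONST → push 10. Stack: [10]
LOAD_FAST a → push 20. Stack: [10, 20]
BINARY_OP + → 10 + 20 = 30. Stack: [30]
LOAD_CONST → push 7. Stack: [30, 7]
LOAD_FAST c → push 7. Stack: [30, 7, 7]
BINARY_OP + → 7 + 7 = 14. Stack: [30, 14]
BINARY_OP * → 30 * 14 = 420. Stack: [420]
STORE_FAST u → u=420. Stack: []
LOAD_CONST → push 0. Stack: [0]
STORE_FAST i → i=0. Stack: []
LOAD_FAST i → push 0. Stack: [0]
LOAD_CONST → push 3. Stack: [0, 3]
COMPARE_OP bool(<) → 0 vs 3 = True. Stack: [True]
POP_JUMP_IF_FALSE → pop True; no jump. Stack: []
LOAD_FAST k → push 1. Stack: [1]
LOAD_CONST → push 7. Stack: [1, 7]
BINARY_OP % → 1 % 7 = 1. Stack: [1]
STORE_FAST k → k=1. Stack: []
LOAD_FAST i → push 0. Stack: [0]
LOAD_CONST → push 1. Stack: [0, 1]
BINARY_OP + → 0 + 1 = 1. Stack: [1]
STORE_FAST i → i=1. Stack: []
LOAD_FAST i → push 1. Stack: [1]
LOAD_CONST → push 3. Stack: [1, 3]
COMPARE_OP bool(<) → 1 vs 3 = True. Stack: [True]
POP_JUMP_IF_FALSE → pop True; no jump. Stack: []
LOAD_FAST k → push 1. Stack: [1]
LOAD_CONST → push 7. Stack: [1, 7]
BINARY_OP % → 1 % 7 = 1. Stack: [1]
STORE_FAST k → k=1. Stack: []
LOAD_FAST i → push 1. Stack: [1]
LOAD_CONST → push 1. Stack: [1, 1]
BINARY_OP + → 1 + 1 = 2. Stack: [2]
STORE_FAST i → i=2. Stack: []
LOAD_FAST i → push 2. Stack: [2]
LOAD_CONST → push 3. Stack: [2, 3]
COMPARE_OP bool(<) → 2 vs 3 = True. Stack: [True]
POP_JUMP_IF_FALSE → pop True; no jump. Stack: []
LOAD_FAST k → push 1. Stack: [1]
LOAD_CONST → push 7. Stack: [1, 7]
BINARY_OP % → 1 % 7 = 1. Stack: [1]
STORE_FAST k → k=1. Stack: []
LOAD_FAST i → push 2. Stack: [2]
LOAD_CONST → push 1. Stack: [2, 1]
BINARY_OP + → 2 + 1 = 3. Stack: [3]
STORE_FAST i → i=3. Stack: []
LOAD_FAST i → push 3. Stack: [3]
LOAD_CONST → push 3. Stack: [3, 3]
COMPARE_OP bool(<) → 3 vs 3 = False. Stack: [False]
POP_JUMP_IF_FALSE → pop False; jump. Stack: []
LOAD_FAST k → push 1. Stack: [1]
RETURN_VALUE → return 1.

1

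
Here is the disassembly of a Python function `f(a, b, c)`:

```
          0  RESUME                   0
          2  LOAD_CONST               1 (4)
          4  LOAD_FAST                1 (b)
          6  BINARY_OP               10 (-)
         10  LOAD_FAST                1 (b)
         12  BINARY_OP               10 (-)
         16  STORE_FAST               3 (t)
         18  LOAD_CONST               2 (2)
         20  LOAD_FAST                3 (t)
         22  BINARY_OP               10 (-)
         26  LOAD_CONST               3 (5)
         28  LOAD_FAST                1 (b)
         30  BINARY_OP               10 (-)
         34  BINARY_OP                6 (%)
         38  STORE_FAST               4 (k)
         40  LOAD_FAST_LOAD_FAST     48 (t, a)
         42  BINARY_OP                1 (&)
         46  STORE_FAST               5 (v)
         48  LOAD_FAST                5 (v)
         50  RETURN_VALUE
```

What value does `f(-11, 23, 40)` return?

LOAD_CONST → push 4. Stack: [4]
LOAD_FAST b → push 23. Stack: [4, 23]
BINARY_OP - → 4 - 23 = -19. Stack: [-19]
LOAD_FAST b → push 23. Stack: [-19, 23]
BINARY_OP - → -19 - 23 = -42. Stack: [-42]
STORE_FAST t → t=-42. Stack: []
LOAD_CONST → push 2. Stack: [2]
LOAD_FAST t → push -42. Stack: [2, -42]
BINARY_OP - → 2 - -42 = 44. Stack: [44]
LOAD_CONST → push 5. Stack: [44, 5]
LOAD_FAST b → push 23. Stack: [44, 5, 23]
BINARY_OP - → 5 - 23 = -18. Stack: [44, -18]
BINARY_OP % → 44 % -18 = -10. Stack: [-10]
STORE_FAST k → k=-10. Stack: []
LOAD_FAST_LOAD_FAST t,a → push -42,-11. Stack: [-42, -11]
BINARY_OP & → -42 & -11 = -44. Stack: [-44]
STORE_FAST v → v=-44. Stack: []
LOAD_FAST v → push -44. Stack: [-44]
RETURN_VALUE → return -44.

-44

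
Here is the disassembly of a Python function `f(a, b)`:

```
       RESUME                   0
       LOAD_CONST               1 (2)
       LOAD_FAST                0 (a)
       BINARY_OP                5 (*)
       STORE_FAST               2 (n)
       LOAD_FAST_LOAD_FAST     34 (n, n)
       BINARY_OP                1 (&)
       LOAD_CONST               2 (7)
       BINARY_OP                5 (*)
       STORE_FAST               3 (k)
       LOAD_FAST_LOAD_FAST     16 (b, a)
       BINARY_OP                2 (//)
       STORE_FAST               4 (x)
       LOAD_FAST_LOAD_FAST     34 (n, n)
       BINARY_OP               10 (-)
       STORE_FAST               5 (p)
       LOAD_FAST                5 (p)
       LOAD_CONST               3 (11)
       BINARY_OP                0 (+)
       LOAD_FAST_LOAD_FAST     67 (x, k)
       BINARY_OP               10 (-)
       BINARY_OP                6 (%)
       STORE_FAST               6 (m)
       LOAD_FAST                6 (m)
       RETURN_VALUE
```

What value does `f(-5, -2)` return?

LOAD_CONST → push 2. Stack: [2]
LOAD_FAST a → push -5. Stack: [2, -5]
BINARY_OP * → 2 * -5 = -10. Stack: [-10]
STORE_FAST n → n=-10. Stack: []
LOAD_FAST_LOAD_FAST n,n → push -10,-10. Stack: [-10, -10]
BINARY_OP & → -10 & -10 = -10. Stack: [-10]
LOAD_CONST → push 7. Stack: [-10, 7]
BINARY_OP * → -10 * 7 = -70. Stack: [-70]
STORE_FAST k → k=-70. Stack: []
LOAD_FAST_LOAD_FAST b,a → push -2,-5. Stack: [-2, -5]
BINARY_OP // → -2 // -5 = 0. Stack: [0]
STORE_FAST x → x=0. Stack: []
LOAD_FAST_LOAD_FAST n,n → push -10,-10. Stack: [-10, -10]
BINARY_OP - → -10 - -10 = 0. Stack: [0]
STORE_FAST p → p=0. Stack: []
LOAD_FAST p → push 0. Stack: [0]
LOAD_CONST → push 11. Stack: [0, 11]
BINARY_OP + → 0 + 11 = 11. Stack: [11]
LOAD_FAST_LOAD_FAST x,k → push 0,-70. Stack: [11, 0, -70]
BINARY_OP - → 0 - -70 = 70. Stack: [11, 70]
BINARY_OP % → 11 % 70 = 11. Stack: [11]
STORE_FAST m → m=11. Stack: []
LOAD_FAST m → push 11. Stack: [11]
RETURN_VALUE → return 11.

11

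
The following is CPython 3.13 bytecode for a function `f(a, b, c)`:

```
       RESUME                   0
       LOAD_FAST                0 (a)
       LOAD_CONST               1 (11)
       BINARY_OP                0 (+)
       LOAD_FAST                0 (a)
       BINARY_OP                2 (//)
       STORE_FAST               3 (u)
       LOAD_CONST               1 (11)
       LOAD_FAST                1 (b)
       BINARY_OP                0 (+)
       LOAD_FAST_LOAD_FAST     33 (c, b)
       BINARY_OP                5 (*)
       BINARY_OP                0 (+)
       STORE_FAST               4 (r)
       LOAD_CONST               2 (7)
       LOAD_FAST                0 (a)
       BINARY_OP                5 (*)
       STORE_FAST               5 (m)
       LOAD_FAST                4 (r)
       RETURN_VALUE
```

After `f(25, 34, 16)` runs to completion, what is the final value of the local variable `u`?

1

LOAD_FAST a → push 25. Stack: [25]
LOAD_CONST → push 11. Stack: [25, 11]
BINARY_OP + → 25 + 11 = 36. Stack: [36]
LOAD_FAST a → push 25. Stack: [36, 25]
BINARY_OP // → 36 // 25 = 1. Stack: [1]
STORE_FAST u → u=1. Stack: []
LOAD_CONST → push 11. Stack: [11]
LOAD_FAST b → push 34. Stack: [11, 34]
BINARY_OP + → 11 + 34 = 45. Stack: [45]
LOAD_FAST_LOAD_FAST c,b → push 16,34. Stack: [45, 16, 34]
BINARY_OP * → 16 * 34 = 544. Stack: [45, 544]
BINARY_OP + → 45 + 544 = 589. Stack: [589]
STORE_FAST r → r=589. Stack: []
LOAD_CONST → push 7. Stack: [7]
LOAD_FAST a → push 25. Stack: [7, 25]
BINARY_OP * → 7 * 25 = 175. Stack: [175]
STORE_FAST m → m=175. Stack: []
LOAD_FAST r → push 589. Stack: [589]
RETURN_VALUE → return 589.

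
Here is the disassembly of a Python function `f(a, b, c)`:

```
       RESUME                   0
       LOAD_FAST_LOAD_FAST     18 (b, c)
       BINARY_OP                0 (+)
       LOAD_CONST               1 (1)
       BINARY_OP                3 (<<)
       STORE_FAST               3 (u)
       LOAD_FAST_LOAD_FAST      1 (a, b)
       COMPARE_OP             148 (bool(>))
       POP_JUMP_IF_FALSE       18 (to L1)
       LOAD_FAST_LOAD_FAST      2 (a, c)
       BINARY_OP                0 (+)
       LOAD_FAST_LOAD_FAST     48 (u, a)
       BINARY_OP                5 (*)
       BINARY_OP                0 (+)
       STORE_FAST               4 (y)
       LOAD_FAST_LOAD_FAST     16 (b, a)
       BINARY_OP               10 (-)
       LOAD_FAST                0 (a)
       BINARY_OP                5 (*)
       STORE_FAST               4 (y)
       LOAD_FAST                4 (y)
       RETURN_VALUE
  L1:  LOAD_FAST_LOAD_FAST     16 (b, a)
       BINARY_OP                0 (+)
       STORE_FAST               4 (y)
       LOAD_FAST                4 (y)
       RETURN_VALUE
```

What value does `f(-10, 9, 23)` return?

LOAD_FAST_LOAD_FAST b,c → push 9,23. Stack: [9, 23]
BINARY_OP + → 9 + 23 = 32. Stack: [32]
LOAD_CONST → push 1. Stack: [32, 1]
BINARY_OP << → 32 << 1 = 64. Stack: [64]
STORE_FAST u → u=64. Stack: []
LOAD_FAST_LOAD_FAST a,b → push -10,9. Stack: [-10, 9]
COMPARE_OP bool(>) → -10 vs 9 = False. Stack: [False]
POP_JUMP_IF_FALSE → pop False; jump. Stack: []
LOAD_FAST_LOAD_FAST b,a → push 9,-10. Stack: [9, -10]
BINARY_OP + → 9 + -10 = -1. Stack: [-1]
STORE_FAST y → y=-1. Stack: []
LOAD_FAST y → push -1. Stack: [-1]
RETURN_VALUE → return -1.

-1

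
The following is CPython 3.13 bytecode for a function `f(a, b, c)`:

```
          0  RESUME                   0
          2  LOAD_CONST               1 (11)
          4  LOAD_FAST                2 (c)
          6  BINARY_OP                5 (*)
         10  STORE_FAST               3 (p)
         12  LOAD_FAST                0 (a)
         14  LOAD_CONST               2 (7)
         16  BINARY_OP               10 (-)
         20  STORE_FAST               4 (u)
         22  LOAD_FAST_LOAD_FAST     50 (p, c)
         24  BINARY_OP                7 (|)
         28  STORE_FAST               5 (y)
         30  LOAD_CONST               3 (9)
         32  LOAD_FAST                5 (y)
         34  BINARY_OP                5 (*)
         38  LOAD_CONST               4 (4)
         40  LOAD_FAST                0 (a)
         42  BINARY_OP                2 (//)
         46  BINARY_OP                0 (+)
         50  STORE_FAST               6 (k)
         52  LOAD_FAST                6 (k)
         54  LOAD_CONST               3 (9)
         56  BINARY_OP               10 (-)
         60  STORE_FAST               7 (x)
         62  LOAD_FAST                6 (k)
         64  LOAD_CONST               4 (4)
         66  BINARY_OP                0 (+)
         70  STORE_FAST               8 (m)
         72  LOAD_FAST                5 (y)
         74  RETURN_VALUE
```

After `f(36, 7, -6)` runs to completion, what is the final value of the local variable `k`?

LOAD_CONST → push 11. Stack: [11]
LOAD_FAST c → push -6. Stack: [11, -6]
BINARY_OP * → 11 * -6 = -66. Stack: [-66]
STORE_FAST p → p=-66. Stack: []
LOAD_FAST a → push 36. Stack: [36]
LOAD_CONST → push 7. Stack: [36, 7]
BINARY_OP - → 36 - 7 = 29. Stack: [29]
STORE_FAST u → u=29. Stack: []
LOAD_FAST_LOAD_FAST p,c → push -66,-6. Stack: [-66, -6]
BINARY_OP | → -66 | -6 = -2. Stack: [-2]
STORE_FAST y → y=-2. Stack: []
LOAD_CONST → push 9. Stack: [9]
LOAD_FAST y → push -2. Stack: [9, -2]
BINARY_OP * → 9 * -2 = -18. Stack: [-18]
LOAD_CONST → push 4. Stack: [-18, 4]
LOAD_FAST a → push 36. Stack: [-18, 4, 36]
BINARY_OP // → 4 // 36 = 0. Stack: [-18, 0]
BINARY_OP + → -18 + 0 = -18. Stack: [-18]
STORE_FAST k → k=-18. Stack: []
LOAD_FAST k → push -18. Stack: [-18]
LOAD_CONST → push 9. Stack: [-18, 9]
BINARY_OP - → -18 - 9 = -27. Stack: [-27]
STORE_FAST x → x=-27. Stack: []
LOAD_FAST k → push -18. Stack: [-18]
LOAD_CONST → push 4. Stack: [-18, 4]
BINARY_OP + → -18 + 4 = -14. Stack: [-14]
STORE_FAST m → m=-14. Stack: []
LOAD_FAST y → push -2. Stack: [-2]
RETURN_VALUE → return -2.

-18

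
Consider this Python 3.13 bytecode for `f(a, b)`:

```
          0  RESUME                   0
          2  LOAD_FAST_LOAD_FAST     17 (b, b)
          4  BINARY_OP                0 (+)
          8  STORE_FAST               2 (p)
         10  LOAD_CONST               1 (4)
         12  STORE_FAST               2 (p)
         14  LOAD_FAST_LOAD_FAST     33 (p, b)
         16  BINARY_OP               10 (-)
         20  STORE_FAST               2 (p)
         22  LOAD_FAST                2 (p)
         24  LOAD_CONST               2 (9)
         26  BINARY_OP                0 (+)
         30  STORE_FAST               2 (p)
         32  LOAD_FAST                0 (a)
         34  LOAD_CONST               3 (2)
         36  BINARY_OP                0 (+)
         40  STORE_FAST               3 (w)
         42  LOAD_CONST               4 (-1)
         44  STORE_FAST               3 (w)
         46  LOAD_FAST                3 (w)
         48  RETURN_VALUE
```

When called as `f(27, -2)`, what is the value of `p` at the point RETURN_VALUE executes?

15

LOAD_FAST_LOAD_FAST b,b → push -2,-2. Stack: [-2, -2]
BINARY_OP + → -2 + -2 = -4. Stack: [-4]
STORE_FAST p → p=-4. Stack: []
LOAD_CONST → push 4. Stack: [4]
STORE_FAST p → p=4. Stack: []
LOAD_FAST_LOAD_FAST p,b → push 4,-2. Stack: [4, -2]
BINARY_OP - → 4 - -2 = 6. Stack: [6]
STORE_FAST p → p=6. Stack: []
LOAD_FAST p → push 6. Stack: [6]
LOAD_CONST → push 9. Stack: [6, 9]
BINARY_OP + → 6 + 9 = 15. Stack: [15]
STORE_FAST p → p=15. Stack: []
LOAD_FAST a → push 27. Stack: [27]
LOAD_CONST → push 2. Stack: [27, 2]
BINARY_OP + → 27 + 2 = 29. Stack: [29]
STORE_FAST w → w=29. Stack: []
LOAD_CONST → push -1. Stack: [-1]
STORE_FAST w → w=-1. Stack: []
LOAD_FAST w → push -1. Stack: [-1]
RETURN_VALUE → return -1.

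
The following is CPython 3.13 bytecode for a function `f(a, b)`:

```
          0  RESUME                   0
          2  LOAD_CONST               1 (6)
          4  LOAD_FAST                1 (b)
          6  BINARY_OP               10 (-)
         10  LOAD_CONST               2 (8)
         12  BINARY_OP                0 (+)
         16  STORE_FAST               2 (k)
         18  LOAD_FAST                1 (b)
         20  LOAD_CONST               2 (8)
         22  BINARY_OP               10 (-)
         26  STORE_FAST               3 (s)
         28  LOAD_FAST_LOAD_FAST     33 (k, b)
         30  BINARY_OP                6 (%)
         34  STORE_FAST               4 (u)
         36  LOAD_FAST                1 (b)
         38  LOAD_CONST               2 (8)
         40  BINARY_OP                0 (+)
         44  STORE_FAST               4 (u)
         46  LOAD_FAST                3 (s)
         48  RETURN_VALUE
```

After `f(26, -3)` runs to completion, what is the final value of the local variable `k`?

17

LOAD_CONST → push 6. Stack: [6]
LOAD_FAST b → push -3. Stack: [6, -3]
BINARY_OP - → 6 - -3 = 9. Stack: [9]
LOAD_CONST → push 8. Stack: [9, 8]
BINARY_OP + → 9 + 8 = 17. Stack: [17]
STORE_FAST k → k=17. Stack: []
LOAD_FAST b → push -3. Stack: [-3]
LOAD_CONST → push 8. Stack: [-3, 8]
BINARY_OP - → -3 - 8 = -11. Stack: [-11]
STORE_FAST s → s=-11. Stack: []
LOAD_FAST_LOAD_FAST k,b → push 17,-3. Stack: [17, -3]
BINARY_OP % → 17 % -3 = -1. Stack: [-1]
STORE_FAST u → u=-1. Stack: []
LOAD_FAST b → push -3. Stack: [-3]
LOAD_CONST → push 8. Stack: [-3, 8]
BINARY_OP + → -3 + 8 = 5. Stack: [5]
STORE_FAST u → u=5. Stack: []
LOAD_FAST s → push -11. Stack: [-11]
RETURN_VALUE → return -11.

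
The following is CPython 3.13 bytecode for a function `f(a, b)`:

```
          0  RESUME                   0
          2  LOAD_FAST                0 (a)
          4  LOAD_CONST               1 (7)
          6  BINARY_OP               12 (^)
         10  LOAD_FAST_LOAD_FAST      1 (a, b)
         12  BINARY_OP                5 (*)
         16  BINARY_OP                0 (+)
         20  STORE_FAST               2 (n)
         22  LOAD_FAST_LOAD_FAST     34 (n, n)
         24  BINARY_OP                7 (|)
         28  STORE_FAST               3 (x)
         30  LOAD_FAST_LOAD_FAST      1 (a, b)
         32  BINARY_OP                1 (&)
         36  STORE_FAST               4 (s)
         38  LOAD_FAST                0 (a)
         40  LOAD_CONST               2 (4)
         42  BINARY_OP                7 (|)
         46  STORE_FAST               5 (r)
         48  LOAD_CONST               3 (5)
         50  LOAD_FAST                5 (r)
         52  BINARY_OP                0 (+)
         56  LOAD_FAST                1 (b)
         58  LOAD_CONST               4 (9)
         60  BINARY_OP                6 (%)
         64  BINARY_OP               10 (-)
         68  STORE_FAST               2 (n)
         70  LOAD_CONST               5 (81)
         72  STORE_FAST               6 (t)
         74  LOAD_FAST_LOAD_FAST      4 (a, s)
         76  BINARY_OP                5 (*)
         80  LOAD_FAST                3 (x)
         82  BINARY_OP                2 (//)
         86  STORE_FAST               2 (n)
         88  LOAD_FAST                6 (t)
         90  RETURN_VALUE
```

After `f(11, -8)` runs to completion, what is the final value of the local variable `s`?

8

LOAD_FAST a → push 11. Stack: [11]
LOAD_CONST → push 7. Stack: [11, 7]
BINARY_OP ^ → 11 ^ 7 = 12. Stack: [12]
LOAD_FAST_LOAD_FAST a,b → push 11,-8. Stack: [12, 11, -8]
BINARY_OP * → 11 * -8 = -88. Stack: [12, -88]
BINARY_OP + → 12 + -88 = -76. Stack: [-76]
STORE_FAST n → n=-76. Stack: []
LOAD_FAST_LOAD_FAST n,n → push -76,-76. Stack: [-76, -76]
BINARY_OP | → -76 | -76 = -76. Stack: [-76]
STORE_FAST x → x=-76. Stack: []
LOAD_FAST_LOAD_FAST a,b → push 11,-8. Stack: [11, -8]
BINARY_OP & → 11 & -8 = 8. Stack: [8]
STORE_FAST s → s=8. Stack: []
LOAD_FAST a → push 11. Stack: [11]
LOAD_CONST → push 4. Stack: [11, 4]
BINARY_OP | → 11 | 4 = 15. Stack: [15]
STORE_FAST r → r=15. Stack: []
LOAD_CONST → push 5. Stack: [5]
LOAD_FAST r → push 15. Stack: [5, 15]
BINARY_OP + → 5 + 15 = 20. Stack: [20]
LOAD_FAST b → push -8. Stack: [20, -8]
LOAD_CONST → push 9. Stack: [20, -8, 9]
BINARY_OP % → -8 % 9 = 1. Stack: [20, 1]
BINARY_OP - → 20 - 1 = 19. Stack: [19]
STORE_FAST n → n=19. Stack: []
LOAD_CONST → push 81. Stack: [81]
STORE_FAST t → t=81. Stack: []
LOAD_FAST_LOAD_FAST a,s → push 11,8. Stack: [11, 8]
BINARY_OP * → 11 * 8 = 88. Stack: [88]
LOAD_FAST x → push -76. Stack: [88, -76]
BINARY_OP // → 88 // -76 = -2. Stack: [-2]
STORE_FAST n → n=-2. Stack: []
LOAD_FAST t → push 81. Stack: [81]
RETURN_VALUE → return 81.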